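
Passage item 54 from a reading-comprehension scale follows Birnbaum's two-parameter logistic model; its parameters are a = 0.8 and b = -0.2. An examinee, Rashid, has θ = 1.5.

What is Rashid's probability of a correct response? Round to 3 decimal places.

0.796

P(θ) = 1 / (1 + exp(−a(θ − b)))
Exponent: 0.8 × (1.5 − (-0.2)) = 1.3600
1/(1 + e^{-1.3600}) = 0.7958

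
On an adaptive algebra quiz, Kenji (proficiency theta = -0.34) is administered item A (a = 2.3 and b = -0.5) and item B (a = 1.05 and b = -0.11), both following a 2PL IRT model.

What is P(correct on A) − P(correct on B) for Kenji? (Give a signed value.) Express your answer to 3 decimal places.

0.151

P(theta) = 1 / (1 + exp(−a(theta − b)))
P_A = 0.5910
P_B = 0.4399
P_A − P_B = 0.1511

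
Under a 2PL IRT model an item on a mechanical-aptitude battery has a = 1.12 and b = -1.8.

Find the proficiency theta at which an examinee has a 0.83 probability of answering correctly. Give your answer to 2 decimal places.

P(theta) = 1 / (1 + exp(−a(theta − b)))
logit = ln(0.8300/0.1700) = 1.5856
theta = b + logit/(a) = -1.8 + 1.5856/1.1200 = -0.3843

-0.38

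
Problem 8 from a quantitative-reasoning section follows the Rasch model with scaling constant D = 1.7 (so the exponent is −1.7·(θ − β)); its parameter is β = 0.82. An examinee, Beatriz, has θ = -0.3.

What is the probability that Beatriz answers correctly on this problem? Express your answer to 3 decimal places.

0.130

P(θ) = 1 / (1 + exp(−D·(θ − β)))
Exponent: 1.7 × (-0.3 − 0.82) = -1.9040
1/(1 + e^{1.9040}) = 0.1297
P = 0.1297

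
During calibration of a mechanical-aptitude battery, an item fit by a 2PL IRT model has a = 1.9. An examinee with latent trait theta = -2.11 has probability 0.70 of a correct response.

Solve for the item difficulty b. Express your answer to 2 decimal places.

-2.56

P(theta) = 1 / (1 + exp(−a(theta − b)))
logit(0.70) = ln(0.70/0.30) = 0.8473
b = theta − logit/(a) = -2.11 − 0.8473/1.9000 = -2.5559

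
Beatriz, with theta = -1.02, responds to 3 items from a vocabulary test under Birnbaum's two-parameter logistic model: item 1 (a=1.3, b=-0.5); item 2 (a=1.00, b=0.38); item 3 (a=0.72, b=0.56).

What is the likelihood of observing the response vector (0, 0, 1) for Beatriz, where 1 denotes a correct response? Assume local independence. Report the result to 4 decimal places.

P(theta) = 1 / (1 + exp(−a(theta − b)))
P_1 = 1/(1+e^{0.6760}) = 0.3372
P_2 = 1/(1+e^{1.4000}) = 0.1978
P_3 = 1/(1+e^{1.1376}) = 0.2428
L = (1−P_1) × (1−P_2) × P_3 = 0.6628 × 0.8022 × 0.2428 = 0.12908

0.1291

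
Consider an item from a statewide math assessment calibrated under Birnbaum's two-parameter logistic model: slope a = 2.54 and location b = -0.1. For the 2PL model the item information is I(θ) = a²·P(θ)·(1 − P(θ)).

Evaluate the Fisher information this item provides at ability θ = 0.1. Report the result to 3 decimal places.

P = 1/(1+e^{-0.5080}) = 0.6243
P(1−P) = 0.6243 × 0.3757 = 0.2345
I = a² × P(1−P) = 2.54² × 0.2345 = 1.51316

1.513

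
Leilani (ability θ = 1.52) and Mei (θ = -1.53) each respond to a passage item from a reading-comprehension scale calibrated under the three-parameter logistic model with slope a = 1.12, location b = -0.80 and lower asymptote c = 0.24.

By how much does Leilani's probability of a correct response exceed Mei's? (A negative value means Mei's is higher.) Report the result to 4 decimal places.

P(θ) = c + (1 − c) · 1 / (1 + exp(−a(θ − b)))
P(Leilani) = 0.9474  [exponent 2.5984]
P(Mei) = 0.4728  [exponent -0.8176]
Difference = 0.9474 − 0.4728 = 0.4746

0.4746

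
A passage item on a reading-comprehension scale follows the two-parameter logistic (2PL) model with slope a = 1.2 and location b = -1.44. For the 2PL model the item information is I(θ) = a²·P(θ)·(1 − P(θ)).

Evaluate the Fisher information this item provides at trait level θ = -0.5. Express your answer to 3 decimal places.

P = 1/(1+e^{-1.1280}) = 0.7555
P(1−P) = 0.7555 × 0.2445 = 0.1847
I = a² × P(1−P) = 1.2² × 0.1847 = 0.26602

0.266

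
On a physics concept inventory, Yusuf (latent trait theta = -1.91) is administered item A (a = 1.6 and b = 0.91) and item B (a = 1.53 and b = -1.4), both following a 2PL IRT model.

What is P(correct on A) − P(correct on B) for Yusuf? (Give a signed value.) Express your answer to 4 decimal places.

-0.3034

P(theta) = 1 / (1 + exp(−a(theta − b)))
P_A = 0.0109
P_B = 0.3143
P_A − P_B = -0.3034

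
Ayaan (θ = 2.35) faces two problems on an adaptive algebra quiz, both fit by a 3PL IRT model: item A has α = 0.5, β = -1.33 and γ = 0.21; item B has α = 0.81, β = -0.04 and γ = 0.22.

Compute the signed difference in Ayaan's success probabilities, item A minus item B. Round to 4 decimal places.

-0.0099

P(θ) = γ + (1 − γ) · 1 / (1 + exp(−α(θ − β)))
P_A = 0.8917
P_B = 0.9016
P_A − P_B = -0.0099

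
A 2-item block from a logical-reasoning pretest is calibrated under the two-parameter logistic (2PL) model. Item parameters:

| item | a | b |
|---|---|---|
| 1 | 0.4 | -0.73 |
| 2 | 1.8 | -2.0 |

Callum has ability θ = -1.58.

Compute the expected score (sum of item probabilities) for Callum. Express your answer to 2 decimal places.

P(θ) = 1 / (1 + exp(−a(θ − b)))
P_1 = 1/(1+e^{0.3400}) = 0.4158
P_2 = 1/(1+e^{-0.7560}) = 0.6805
E[score] = 0.4158 + 0.6805 = 1.0963

1.10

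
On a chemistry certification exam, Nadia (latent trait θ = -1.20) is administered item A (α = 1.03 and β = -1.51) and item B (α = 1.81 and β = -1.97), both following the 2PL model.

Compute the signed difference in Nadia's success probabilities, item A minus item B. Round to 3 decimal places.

-0.222

P(θ) = 1 / (1 + exp(−α(θ − β)))
P_A = 0.5792
P_B = 0.8012
P_A − P_B = -0.2220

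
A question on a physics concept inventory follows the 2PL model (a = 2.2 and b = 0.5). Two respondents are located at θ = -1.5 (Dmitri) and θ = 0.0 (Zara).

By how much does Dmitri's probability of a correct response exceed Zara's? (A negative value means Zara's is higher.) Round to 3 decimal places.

-0.238

P(θ) = 1 / (1 + exp(−a(θ − b)))
P(Dmitri) = 0.0121  [exponent -4.4000]
P(Zara) = 0.2497  [exponent -1.1000]
Difference = 0.0121 − 0.2497 = -0.2376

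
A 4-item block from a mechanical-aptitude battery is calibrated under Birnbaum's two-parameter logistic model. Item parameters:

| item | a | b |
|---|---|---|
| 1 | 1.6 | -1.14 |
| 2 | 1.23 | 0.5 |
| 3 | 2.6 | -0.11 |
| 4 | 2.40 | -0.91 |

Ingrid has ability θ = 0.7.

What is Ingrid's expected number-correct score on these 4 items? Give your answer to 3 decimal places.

3.382

P(θ) = 1 / (1 + exp(−a(θ − b)))
P_1 = 1/(1+e^{-2.9440}) = 0.9500
P_2 = 1/(1+e^{-0.2460}) = 0.5612
P_3 = 1/(1+e^{-2.1060}) = 0.8915
P_4 = 1/(1+e^{-3.8640}) = 0.9794
E[score] = 0.9500 + 0.5612 + 0.8915 + 0.9794 = 3.3821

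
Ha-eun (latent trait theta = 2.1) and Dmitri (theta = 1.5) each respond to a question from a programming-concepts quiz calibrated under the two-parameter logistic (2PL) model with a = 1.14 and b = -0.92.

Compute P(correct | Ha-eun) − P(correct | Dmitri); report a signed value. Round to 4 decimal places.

P(theta) = 1 / (1 + exp(−a(theta − b)))
P(Ha-eun) = 0.9690  [exponent 3.4428]
P(Dmitri) = 0.9404  [exponent 2.7588]
Difference = 0.9690 − 0.9404 = 0.0286

0.0286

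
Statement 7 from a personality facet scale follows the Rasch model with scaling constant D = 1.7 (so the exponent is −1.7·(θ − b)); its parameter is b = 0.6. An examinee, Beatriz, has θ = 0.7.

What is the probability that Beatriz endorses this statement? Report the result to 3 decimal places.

P(θ) = 1 / (1 + exp(−D·(θ − b)))
Exponent: 1.7 × (0.7 − 0.6) = 0.1700
1/(1 + e^{-0.1700}) = 0.5424
P = 0.5424

0.542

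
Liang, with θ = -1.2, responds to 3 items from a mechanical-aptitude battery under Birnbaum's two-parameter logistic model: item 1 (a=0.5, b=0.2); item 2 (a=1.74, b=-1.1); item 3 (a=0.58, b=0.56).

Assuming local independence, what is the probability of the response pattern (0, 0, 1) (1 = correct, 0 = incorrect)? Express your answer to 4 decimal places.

0.0962

P(θ) = 1 / (1 + exp(−a(θ − b)))
P_1 = 1/(1+e^{0.7000}) = 0.3318
P_2 = 1/(1+e^{0.1740}) = 0.4566
P_3 = 1/(1+e^{1.0208}) = 0.2649
L = (1−P_1) × (1−P_2) × P_3 = 0.6682 × 0.5434 × 0.2649 = 0.09617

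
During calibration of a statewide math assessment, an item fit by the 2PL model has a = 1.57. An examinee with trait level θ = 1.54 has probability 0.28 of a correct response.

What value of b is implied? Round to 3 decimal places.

P(θ) = 1 / (1 + exp(−a(θ − b)))
logit(0.28) = ln(0.28/0.72) = -0.9445
b = θ − logit/(a) = 1.54 − (-0.9445)/1.5700 = 2.1416

2.142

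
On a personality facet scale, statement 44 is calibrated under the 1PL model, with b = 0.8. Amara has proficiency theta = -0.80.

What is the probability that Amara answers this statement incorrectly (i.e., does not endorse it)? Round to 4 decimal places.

0.8320

P(theta) = 1 / (1 + exp(−(theta − b)))
Exponent: (-0.80 − 0.8) = -1.6000
1/(1 + e^{1.6000}) = 0.1680
P = 0.1680
P(incorrect) = 1 − 0.1680 = 0.8320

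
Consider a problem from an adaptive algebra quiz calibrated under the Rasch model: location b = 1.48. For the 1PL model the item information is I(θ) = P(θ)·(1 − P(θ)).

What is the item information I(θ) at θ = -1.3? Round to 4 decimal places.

0.0550

P = 1/(1+e^{2.7800}) = 0.0584
P(1−P) = 0.0584 × 0.9416 = 0.0550
I = P(1−P) = 0.05500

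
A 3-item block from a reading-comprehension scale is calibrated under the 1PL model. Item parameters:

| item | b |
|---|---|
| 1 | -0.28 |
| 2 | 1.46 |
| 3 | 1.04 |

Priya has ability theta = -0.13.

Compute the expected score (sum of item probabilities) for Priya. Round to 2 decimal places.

P(theta) = 1 / (1 + exp(−(theta − b)))
P_1 = 1/(1+e^{-0.1500}) = 0.5374
P_2 = 1/(1+e^{1.5900}) = 0.1694
P_3 = 1/(1+e^{1.1700}) = 0.2369
E[score] = 0.5374 + 0.1694 + 0.2369 = 0.9437

0.94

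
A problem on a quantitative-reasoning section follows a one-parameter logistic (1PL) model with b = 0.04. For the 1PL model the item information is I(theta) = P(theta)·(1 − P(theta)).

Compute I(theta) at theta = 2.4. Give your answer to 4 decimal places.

P = 1/(1+e^{-2.3600}) = 0.9137
P(1−P) = 0.9137 × 0.0863 = 0.0788
I = P(1−P) = 0.07883

0.0788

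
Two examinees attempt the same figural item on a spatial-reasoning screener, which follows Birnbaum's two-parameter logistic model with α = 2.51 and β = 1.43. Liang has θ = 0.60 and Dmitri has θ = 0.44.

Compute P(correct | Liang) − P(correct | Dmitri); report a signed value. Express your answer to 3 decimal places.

P(θ) = 1 / (1 + exp(−α(θ − β)))
P(Liang) = 0.1107  [exponent -2.0833]
P(Dmitri) = 0.0769  [exponent -2.4849]
Difference = 0.1107 − 0.0769 = 0.0338

0.034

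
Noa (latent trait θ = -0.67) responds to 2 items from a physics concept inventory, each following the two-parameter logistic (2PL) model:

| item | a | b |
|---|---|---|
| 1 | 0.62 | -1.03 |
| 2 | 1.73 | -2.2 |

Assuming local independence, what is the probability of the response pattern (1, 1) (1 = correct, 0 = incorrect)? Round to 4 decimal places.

0.5188

P(θ) = 1 / (1 + exp(−a(θ − b)))
P_1 = 1/(1+e^{-0.2232}) = 0.5556
P_2 = 1/(1+e^{-2.6469}) = 0.9338
L = P_1 × P_2 = 0.5556 × 0.9338 = 0.51880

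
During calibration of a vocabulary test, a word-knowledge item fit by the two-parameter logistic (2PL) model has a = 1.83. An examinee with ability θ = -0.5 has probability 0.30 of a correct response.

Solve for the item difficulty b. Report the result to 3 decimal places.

P(θ) = 1 / (1 + exp(−a(θ − b)))
logit(0.30) = ln(0.30/0.70) = -0.8473
b = θ − logit/(a) = -0.5 − (-0.8473)/1.8300 = -0.0370

-0.037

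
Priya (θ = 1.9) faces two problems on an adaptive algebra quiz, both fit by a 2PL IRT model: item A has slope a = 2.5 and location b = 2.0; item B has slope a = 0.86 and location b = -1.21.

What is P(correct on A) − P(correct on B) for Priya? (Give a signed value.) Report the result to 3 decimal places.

P(θ) = 1 / (1 + exp(−a(θ − b)))
P_A = 0.4378
P_B = 0.9355
P_A − P_B = -0.4977

-0.498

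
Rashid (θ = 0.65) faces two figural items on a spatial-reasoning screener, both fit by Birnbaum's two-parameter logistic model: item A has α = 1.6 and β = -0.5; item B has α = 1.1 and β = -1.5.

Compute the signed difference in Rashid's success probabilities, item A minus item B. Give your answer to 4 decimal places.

-0.0512

P(θ) = 1 / (1 + exp(−α(θ − β)))
P_A = 0.8629
P_B = 0.9141
P_A − P_B = -0.0512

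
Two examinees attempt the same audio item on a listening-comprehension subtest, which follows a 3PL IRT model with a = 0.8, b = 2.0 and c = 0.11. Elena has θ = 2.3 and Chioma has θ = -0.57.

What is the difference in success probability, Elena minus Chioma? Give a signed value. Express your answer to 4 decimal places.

0.3972

P(θ) = c + (1 − c) · 1 / (1 + exp(−a(θ − b)))
P(Elena) = 0.6081  [exponent 0.2400]
P(Chioma) = 0.2110  [exponent -2.0560]
Difference = 0.6081 − 0.2110 = 0.3972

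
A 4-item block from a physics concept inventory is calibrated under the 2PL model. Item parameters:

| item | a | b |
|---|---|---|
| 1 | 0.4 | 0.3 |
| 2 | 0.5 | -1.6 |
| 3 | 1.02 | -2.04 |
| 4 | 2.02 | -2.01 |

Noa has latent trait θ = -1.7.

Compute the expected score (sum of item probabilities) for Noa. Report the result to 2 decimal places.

2.03

P(θ) = 1 / (1 + exp(−a(θ − b)))
P_1 = 1/(1+e^{0.8000}) = 0.3100
P_2 = 1/(1+e^{0.0500}) = 0.4875
P_3 = 1/(1+e^{-0.3468}) = 0.5858
P_4 = 1/(1+e^{-0.6262}) = 0.6516
E[score] = 0.3100 + 0.4875 + 0.5858 + 0.6516 = 2.0350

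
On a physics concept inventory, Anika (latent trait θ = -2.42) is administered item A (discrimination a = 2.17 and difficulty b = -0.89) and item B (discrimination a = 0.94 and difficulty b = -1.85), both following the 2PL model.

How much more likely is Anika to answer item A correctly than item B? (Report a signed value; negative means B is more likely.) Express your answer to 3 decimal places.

-0.334

P(θ) = 1 / (1 + exp(−a(θ − b)))
P_A = 0.0349
P_B = 0.3692
P_A − P_B = -0.3343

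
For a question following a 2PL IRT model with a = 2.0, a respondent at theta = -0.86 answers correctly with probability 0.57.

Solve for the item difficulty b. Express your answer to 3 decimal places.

P(theta) = 1 / (1 + exp(−a(theta − b)))
logit(0.57) = ln(0.57/0.43) = 0.2819
b = theta − logit/(a) = -0.86 − 0.2819/2.0000 = -1.0009

-1.001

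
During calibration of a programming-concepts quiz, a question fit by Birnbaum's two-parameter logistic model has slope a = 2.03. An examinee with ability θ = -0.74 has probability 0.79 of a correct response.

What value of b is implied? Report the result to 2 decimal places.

P(θ) = 1 / (1 + exp(−a(θ − b)))
logit(0.79) = ln(0.79/0.21) = 1.3249
b = θ − logit/(a) = -0.74 − 1.3249/2.0300 = -1.3927

-1.39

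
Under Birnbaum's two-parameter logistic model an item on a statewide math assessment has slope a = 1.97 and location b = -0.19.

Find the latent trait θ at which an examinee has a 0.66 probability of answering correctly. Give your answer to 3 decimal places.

0.147

P(θ) = 1 / (1 + exp(−a(θ − b)))
logit = ln(0.6600/0.3400) = 0.6633
θ = b + logit/(a) = -0.19 + 0.6633/1.9700 = 0.1467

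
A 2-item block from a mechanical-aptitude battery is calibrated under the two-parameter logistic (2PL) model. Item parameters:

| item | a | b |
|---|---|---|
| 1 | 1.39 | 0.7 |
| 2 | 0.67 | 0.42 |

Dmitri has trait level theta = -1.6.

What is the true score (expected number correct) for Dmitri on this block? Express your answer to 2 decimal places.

P(theta) = 1 / (1 + exp(−a(theta − b)))
P_1 = 1/(1+e^{3.1970}) = 0.0393
P_2 = 1/(1+e^{1.3534}) = 0.2053
E[score] = 0.0393 + 0.2053 = 0.2446

0.24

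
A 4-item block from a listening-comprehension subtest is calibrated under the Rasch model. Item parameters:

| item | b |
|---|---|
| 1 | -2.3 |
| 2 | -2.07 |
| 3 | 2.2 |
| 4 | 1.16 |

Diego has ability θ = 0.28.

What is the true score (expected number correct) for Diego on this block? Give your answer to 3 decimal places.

P(θ) = 1 / (1 + exp(−(θ − b)))
P_1 = 1/(1+e^{-2.5800}) = 0.9296
P_2 = 1/(1+e^{-2.3500}) = 0.9129
P_3 = 1/(1+e^{1.9200}) = 0.1279
P_4 = 1/(1+e^{0.8800}) = 0.2932
E[score] = 0.9296 + 0.9129 + 0.1279 + 0.2932 = 2.2635

2.264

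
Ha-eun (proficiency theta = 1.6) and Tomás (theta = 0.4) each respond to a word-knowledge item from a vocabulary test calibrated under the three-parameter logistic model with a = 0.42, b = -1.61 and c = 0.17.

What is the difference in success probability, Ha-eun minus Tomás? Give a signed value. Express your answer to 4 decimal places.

P(theta) = c + (1 − c) · 1 / (1 + exp(−a(theta − b)))
P(Ha-eun) = 0.8289  [exponent 1.3482]
P(Tomás) = 0.7505  [exponent 0.8442]
Difference = 0.8289 − 0.7505 = 0.0784

0.0784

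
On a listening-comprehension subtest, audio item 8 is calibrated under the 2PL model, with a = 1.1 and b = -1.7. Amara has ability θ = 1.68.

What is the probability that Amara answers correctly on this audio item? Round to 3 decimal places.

P(θ) = 1 / (1 + exp(−a(θ − b)))
Exponent: 1.1 × (1.68 − (-1.7)) = 3.7180
1/(1 + e^{-3.7180}) = 0.9763

0.976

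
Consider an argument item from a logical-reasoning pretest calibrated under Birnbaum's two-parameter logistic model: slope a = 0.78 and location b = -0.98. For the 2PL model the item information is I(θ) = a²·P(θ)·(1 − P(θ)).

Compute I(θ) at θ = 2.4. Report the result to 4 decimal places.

P = 1/(1+e^{-2.6364}) = 0.9332
P(1−P) = 0.9332 × 0.0668 = 0.0624
I = a² × P(1−P) = 0.78² × 0.0624 = 0.03794

0.0379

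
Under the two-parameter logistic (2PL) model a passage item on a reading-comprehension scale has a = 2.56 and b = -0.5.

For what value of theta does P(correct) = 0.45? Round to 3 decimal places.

-0.578

P(theta) = 1 / (1 + exp(−a(theta − b)))
logit = ln(0.4500/0.5500) = -0.2007
theta = b + logit/(a) = -0.5 + (-0.2007)/2.5600 = -0.5784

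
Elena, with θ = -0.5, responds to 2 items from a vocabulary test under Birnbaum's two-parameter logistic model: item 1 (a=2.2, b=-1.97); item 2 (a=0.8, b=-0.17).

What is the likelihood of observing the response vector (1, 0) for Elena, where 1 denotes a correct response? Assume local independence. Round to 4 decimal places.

0.5442

P(θ) = 1 / (1 + exp(−a(θ − b)))
P_1 = 1/(1+e^{-3.2340}) = 0.9621
P_2 = 1/(1+e^{0.2640}) = 0.4344
L = P_1 × (1−P_2) = 0.9621 × 0.5656 = 0.54418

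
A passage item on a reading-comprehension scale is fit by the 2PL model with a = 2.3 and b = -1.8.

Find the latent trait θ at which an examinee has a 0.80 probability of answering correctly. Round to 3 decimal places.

P(θ) = 1 / (1 + exp(−a(θ − b)))
logit = ln(0.8000/0.2000) = 1.3863
θ = b + logit/(a) = -1.8 + 1.3863/2.3000 = -1.1973

-1.197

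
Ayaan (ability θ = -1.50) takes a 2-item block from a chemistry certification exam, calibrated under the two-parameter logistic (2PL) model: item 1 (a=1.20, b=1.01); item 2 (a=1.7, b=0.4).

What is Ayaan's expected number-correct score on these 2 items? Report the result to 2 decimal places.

0.08

P(θ) = 1 / (1 + exp(−a(θ − b)))
P_1 = 1/(1+e^{3.0120}) = 0.0469
P_2 = 1/(1+e^{3.2300}) = 0.0381
E[score] = 0.0469 + 0.0381 = 0.0849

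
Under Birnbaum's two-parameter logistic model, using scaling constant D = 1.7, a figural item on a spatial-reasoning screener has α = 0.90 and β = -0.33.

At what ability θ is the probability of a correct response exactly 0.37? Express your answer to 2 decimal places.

-0.68

P(θ) = 1 / (1 + exp(−D·α(θ − β)))
logit = ln(0.3700/0.6300) = -0.5322
θ = β + logit/(1.7·α) = -0.33 + (-0.5322)/1.5300 = -0.6779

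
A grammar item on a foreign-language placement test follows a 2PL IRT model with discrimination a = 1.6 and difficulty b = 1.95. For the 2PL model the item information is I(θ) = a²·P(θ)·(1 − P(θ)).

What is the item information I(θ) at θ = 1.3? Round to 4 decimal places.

0.4940

P = 1/(1+e^{1.0400}) = 0.2611
P(1−P) = 0.2611 × 0.7389 = 0.1930
I = a² × P(1−P) = 1.6² × 0.1930 = 0.49395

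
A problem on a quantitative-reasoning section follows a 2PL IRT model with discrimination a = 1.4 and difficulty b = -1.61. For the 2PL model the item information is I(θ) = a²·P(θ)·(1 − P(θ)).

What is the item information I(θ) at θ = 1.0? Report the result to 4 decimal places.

P = 1/(1+e^{-3.6540}) = 0.9748
P(1−P) = 0.9748 × 0.0252 = 0.0246
I = a² × P(1−P) = 1.4² × 0.0246 = 0.04821

0.0482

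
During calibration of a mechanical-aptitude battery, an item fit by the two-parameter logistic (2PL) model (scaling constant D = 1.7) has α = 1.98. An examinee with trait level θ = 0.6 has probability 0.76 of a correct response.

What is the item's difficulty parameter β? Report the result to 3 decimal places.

P(θ) = 1 / (1 + exp(−D·α(θ − β)))
logit(0.76) = ln(0.76/0.24) = 1.1527
β = θ − logit/(1.7·α) = 0.6 − 1.1527/3.3660 = 0.2576

0.258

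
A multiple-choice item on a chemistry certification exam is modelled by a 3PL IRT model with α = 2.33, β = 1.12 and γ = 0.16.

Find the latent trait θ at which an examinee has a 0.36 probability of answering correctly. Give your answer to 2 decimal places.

P(θ) = γ + (1 − γ) · 1 / (1 + exp(−α(θ − β)))
Remove guessing floor: (0.36 − 0.16)/(1 − 0.16) = 0.2381
logit = ln(0.2381/0.7619) = -1.1632
θ = β + logit/(α) = 1.12 + (-1.1632)/2.3300 = 0.6208

0.62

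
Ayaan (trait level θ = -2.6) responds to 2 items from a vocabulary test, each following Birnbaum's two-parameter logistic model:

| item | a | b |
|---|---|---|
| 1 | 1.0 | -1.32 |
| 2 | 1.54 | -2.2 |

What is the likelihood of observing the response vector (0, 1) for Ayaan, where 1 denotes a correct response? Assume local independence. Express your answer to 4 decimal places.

0.2744

P(θ) = 1 / (1 + exp(−a(θ − b)))
P_1 = 1/(1+e^{1.2800}) = 0.2176
P_2 = 1/(1+e^{0.6160}) = 0.3507
L = (1−P_1) × P_2 = 0.7824 × 0.3507 = 0.27440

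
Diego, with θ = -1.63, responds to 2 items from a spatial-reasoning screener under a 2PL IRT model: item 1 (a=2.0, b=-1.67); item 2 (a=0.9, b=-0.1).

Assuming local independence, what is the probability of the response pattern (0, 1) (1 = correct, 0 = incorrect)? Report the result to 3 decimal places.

0.097

P(θ) = 1 / (1 + exp(−a(θ − b)))
P_1 = 1/(1+e^{-0.0800}) = 0.5200
P_2 = 1/(1+e^{1.3770}) = 0.2015
L = (1−P_1) × P_2 = 0.4800 × 0.2015 = 0.09672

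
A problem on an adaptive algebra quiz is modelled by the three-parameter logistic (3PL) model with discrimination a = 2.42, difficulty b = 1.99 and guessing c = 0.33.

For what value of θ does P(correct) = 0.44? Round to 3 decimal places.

1.317

P(θ) = c + (1 − c) · 1 / (1 + exp(−a(θ − b)))
Remove guessing floor: (0.44 − 0.33)/(1 − 0.33) = 0.1642
logit = ln(0.1642/0.8358) = -1.6275
θ = b + logit/(a) = 1.99 + (-1.6275)/2.4200 = 1.3175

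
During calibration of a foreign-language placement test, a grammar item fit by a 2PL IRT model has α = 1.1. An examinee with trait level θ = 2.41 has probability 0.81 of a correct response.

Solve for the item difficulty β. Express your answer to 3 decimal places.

P(θ) = 1 / (1 + exp(−α(θ − β)))
logit(0.81) = ln(0.81/0.19) = 1.4500
β = θ − logit/(α) = 2.41 − 1.4500/1.1000 = 1.0918

1.092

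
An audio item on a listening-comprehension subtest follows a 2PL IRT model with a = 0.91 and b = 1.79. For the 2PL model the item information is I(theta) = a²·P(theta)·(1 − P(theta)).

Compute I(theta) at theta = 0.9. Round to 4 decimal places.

P = 1/(1+e^{0.8099}) = 0.3079
P(1−P) = 0.3079 × 0.6921 = 0.2131
I = a² × P(1−P) = 0.91² × 0.2131 = 0.17647

0.1765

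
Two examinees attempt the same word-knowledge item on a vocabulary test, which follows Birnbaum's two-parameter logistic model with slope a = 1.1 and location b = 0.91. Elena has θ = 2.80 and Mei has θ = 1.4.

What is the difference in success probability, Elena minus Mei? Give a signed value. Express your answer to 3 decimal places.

P(θ) = 1 / (1 + exp(−a(θ − b)))
P(Elena) = 0.8888  [exponent 2.0790]
P(Mei) = 0.6316  [exponent 0.5390]
Difference = 0.8888 − 0.6316 = 0.2573

0.257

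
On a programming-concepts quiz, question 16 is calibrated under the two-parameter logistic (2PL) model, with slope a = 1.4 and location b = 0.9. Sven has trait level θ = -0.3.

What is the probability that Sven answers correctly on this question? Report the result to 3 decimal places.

0.157

P(θ) = 1 / (1 + exp(−a(θ − b)))
Exponent: 1.4 × (-0.3 − 0.9) = -1.6800
1/(1 + e^{1.6800}) = 0.1571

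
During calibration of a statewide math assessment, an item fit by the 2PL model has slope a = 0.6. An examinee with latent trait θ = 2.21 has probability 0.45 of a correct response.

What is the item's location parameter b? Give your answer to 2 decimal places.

P(θ) = 1 / (1 + exp(−a(θ − b)))
logit(0.45) = ln(0.45/0.55) = -0.2007
b = θ − logit/(a) = 2.21 − (-0.2007)/0.6000 = 2.5445

2.54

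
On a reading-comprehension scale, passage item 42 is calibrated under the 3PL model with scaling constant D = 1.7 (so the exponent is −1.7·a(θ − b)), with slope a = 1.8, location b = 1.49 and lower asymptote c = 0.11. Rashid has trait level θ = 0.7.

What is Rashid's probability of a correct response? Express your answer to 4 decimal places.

0.1829

P(θ) = c + (1 − c) · 1 / (1 + exp(−D·a(θ − b)))
Exponent: 1.7 × 1.8 × (0.7 − 1.49) = -2.4174
1/(1 + e^{2.4174}) = 0.0819
P = 0.11 + 0.89 × 0.0819 = 0.1829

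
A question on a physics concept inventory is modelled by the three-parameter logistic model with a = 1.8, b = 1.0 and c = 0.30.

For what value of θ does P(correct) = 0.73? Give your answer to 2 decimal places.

1.26

P(θ) = c + (1 − c) · 1 / (1 + exp(−a(θ − b)))
Remove guessing floor: (0.73 − 0.30)/(1 − 0.30) = 0.6143
logit = ln(0.6143/0.3857) = 0.4654
θ = b + logit/(a) = 1.0 + 0.4654/1.8000 = 1.2585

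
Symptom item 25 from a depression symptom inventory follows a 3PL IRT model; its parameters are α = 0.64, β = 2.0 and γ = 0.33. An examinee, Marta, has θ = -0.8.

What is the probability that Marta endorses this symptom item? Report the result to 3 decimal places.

0.426

P(θ) = γ + (1 − γ) · 1 / (1 + exp(−α(θ − β)))
Exponent: 0.64 × (-0.8 − 2.0) = -1.7920
1/(1 + e^{1.7920}) = 0.1428
P = 0.33 + 0.67 × 0.1428 = 0.4257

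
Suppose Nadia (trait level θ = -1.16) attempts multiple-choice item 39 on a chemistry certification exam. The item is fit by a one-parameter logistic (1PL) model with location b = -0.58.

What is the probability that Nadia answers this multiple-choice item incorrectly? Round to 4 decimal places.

P(θ) = 1 / (1 + exp(−(θ − b)))
Exponent: (-1.16 − (-0.58)) = -0.5800
1/(1 + e^{0.5800}) = 0.3589
P = 0.3589
P(incorrect) = 1 − 0.3589 = 0.6411

0.6411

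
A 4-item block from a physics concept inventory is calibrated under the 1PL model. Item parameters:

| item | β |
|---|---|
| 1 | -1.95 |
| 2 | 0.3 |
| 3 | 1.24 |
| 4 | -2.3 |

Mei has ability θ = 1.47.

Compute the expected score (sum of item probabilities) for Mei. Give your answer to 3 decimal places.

3.266

P(θ) = 1 / (1 + exp(−(θ − β)))
P_1 = 1/(1+e^{-3.4200}) = 0.9683
P_2 = 1/(1+e^{-1.1700}) = 0.7631
P_3 = 1/(1+e^{-0.2300}) = 0.5572
P_4 = 1/(1+e^{-3.7700}) = 0.9775
E[score] = 0.9683 + 0.7631 + 0.5572 + 0.9775 = 3.2662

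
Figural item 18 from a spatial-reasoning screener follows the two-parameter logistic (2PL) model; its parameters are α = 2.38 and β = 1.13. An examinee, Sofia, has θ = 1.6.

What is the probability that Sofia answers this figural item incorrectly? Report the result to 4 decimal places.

P(θ) = 1 / (1 + exp(−α(θ − β)))
Exponent: 2.38 × (1.6 − 1.13) = 1.1186
1/(1 + e^{-1.1186}) = 0.7537
P(incorrect) = 1 − 0.7537 = 0.2463

0.2463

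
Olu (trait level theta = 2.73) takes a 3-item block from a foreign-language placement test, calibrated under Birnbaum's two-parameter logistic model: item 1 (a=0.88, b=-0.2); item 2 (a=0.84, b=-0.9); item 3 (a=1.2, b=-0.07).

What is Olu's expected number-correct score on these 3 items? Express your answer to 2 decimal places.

2.85

P(theta) = 1 / (1 + exp(−a(theta − b)))
P_1 = 1/(1+e^{-2.5784}) = 0.9295
P_2 = 1/(1+e^{-3.0492}) = 0.9547
P_3 = 1/(1+e^{-3.3600}) = 0.9664
E[score] = 0.9295 + 0.9547 + 0.9664 = 2.8506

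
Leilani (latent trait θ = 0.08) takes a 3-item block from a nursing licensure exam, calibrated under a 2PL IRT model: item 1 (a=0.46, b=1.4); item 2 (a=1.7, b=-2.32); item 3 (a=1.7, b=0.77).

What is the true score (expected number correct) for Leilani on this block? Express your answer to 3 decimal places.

1.572

P(θ) = 1 / (1 + exp(−a(θ − b)))
P_1 = 1/(1+e^{0.6072}) = 0.3527
P_2 = 1/(1+e^{-4.0800}) = 0.9834
P_3 = 1/(1+e^{1.1730}) = 0.2363
E[score] = 0.3527 + 0.9834 + 0.2363 = 1.5724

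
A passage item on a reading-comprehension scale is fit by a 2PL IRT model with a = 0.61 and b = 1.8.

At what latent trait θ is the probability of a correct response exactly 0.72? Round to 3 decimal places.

3.348

P(θ) = 1 / (1 + exp(−a(θ − b)))
logit = ln(0.7200/0.2800) = 0.9445
θ = b + logit/(a) = 1.8 + 0.9445/0.6100 = 3.3483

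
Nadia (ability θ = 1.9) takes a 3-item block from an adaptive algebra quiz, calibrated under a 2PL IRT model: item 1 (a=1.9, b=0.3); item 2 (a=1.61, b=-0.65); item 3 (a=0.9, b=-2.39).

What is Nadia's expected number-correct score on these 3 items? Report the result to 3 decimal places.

2.918

P(θ) = 1 / (1 + exp(−a(θ − b)))
P_1 = 1/(1+e^{-3.0400}) = 0.9543
P_2 = 1/(1+e^{-4.1055}) = 0.9838
P_3 = 1/(1+e^{-3.8610}) = 0.9794
E[score] = 0.9543 + 0.9838 + 0.9794 = 2.9175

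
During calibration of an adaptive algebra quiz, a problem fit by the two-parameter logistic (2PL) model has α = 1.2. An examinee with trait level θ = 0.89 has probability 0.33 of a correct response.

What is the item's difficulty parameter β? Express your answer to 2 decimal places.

P(θ) = 1 / (1 + exp(−α(θ − β)))
logit(0.33) = ln(0.33/0.67) = -0.7082
β = θ − logit/(α) = 0.89 − (-0.7082)/1.2000 = 1.4802

1.48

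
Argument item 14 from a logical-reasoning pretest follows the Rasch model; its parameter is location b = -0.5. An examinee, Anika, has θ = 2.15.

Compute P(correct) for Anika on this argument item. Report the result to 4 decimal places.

0.9340

P(θ) = 1 / (1 + exp(−(θ − b)))
Exponent: (2.15 − (-0.5)) = 2.6500
1/(1 + e^{-2.6500}) = 0.9340
P = 0.9340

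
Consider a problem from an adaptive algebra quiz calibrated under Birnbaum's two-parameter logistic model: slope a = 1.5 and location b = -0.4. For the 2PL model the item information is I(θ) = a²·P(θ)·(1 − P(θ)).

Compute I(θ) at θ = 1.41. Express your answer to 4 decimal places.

0.1310

P = 1/(1+e^{-2.7150}) = 0.9379
P(1−P) = 0.9379 × 0.0621 = 0.0582
I = a² × P(1−P) = 1.5² × 0.0582 = 0.13104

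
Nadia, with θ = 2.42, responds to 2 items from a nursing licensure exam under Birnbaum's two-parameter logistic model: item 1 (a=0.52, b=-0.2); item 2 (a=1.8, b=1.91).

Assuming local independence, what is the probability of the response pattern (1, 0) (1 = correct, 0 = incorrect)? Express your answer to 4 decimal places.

P(θ) = 1 / (1 + exp(−a(θ − b)))
P_1 = 1/(1+e^{-1.3624}) = 0.7961
P_2 = 1/(1+e^{-0.9180}) = 0.7146
L = P_1 × (1−P_2) = 0.7961 × 0.2854 = 0.22719

0.2272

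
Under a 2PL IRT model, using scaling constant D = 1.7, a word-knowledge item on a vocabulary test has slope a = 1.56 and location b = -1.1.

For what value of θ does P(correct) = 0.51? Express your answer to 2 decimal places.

P(θ) = 1 / (1 + exp(−D·a(θ − b)))
logit = ln(0.5100/0.4900) = 0.0400
θ = b + logit/(1.7·a) = -1.1 + 0.0400/2.6520 = -1.0849

-1.08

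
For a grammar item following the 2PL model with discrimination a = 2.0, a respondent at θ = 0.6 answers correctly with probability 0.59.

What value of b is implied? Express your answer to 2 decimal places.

P(θ) = 1 / (1 + exp(−a(θ − b)))
logit(0.59) = ln(0.59/0.41) = 0.3640
b = θ − logit/(a) = 0.6 − 0.3640/2.0000 = 0.4180

0.42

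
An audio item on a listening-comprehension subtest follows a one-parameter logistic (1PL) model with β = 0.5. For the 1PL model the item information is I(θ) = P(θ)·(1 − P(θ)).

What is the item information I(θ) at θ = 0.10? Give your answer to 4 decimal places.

0.2403

P = 1/(1+e^{0.4000}) = 0.4013
P(1−P) = 0.4013 × 0.5987 = 0.2403
I = P(1−P) = 0.24026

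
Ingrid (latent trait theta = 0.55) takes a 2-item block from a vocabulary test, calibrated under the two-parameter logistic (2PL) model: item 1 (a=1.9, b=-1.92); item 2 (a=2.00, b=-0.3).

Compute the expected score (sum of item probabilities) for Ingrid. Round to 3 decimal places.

P(theta) = 1 / (1 + exp(−a(theta − b)))
P_1 = 1/(1+e^{-4.6930}) = 0.9909
P_2 = 1/(1+e^{-1.7000}) = 0.8455
E[score] = 0.9909 + 0.8455 = 1.8365

1.836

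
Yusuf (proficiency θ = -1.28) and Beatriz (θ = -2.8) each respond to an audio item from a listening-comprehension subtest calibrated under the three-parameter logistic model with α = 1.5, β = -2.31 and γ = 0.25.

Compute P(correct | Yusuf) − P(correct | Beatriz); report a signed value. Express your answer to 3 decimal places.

0.375

P(θ) = γ + (1 − γ) · 1 / (1 + exp(−α(θ − β)))
P(Yusuf) = 0.8681  [exponent 1.5450]
P(Beatriz) = 0.4931  [exponent -0.7350]
Difference = 0.8681 − 0.4931 = 0.3751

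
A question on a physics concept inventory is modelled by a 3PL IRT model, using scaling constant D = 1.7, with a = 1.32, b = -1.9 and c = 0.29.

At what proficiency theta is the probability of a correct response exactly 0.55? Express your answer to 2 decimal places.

P(theta) = c + (1 − c) · 1 / (1 + exp(−D·a(theta − b)))
Remove guessing floor: (0.55 − 0.29)/(1 − 0.29) = 0.3662
logit = ln(0.3662/0.6338) = -0.5486
theta = b + logit/(1.7·a) = -1.9 + (-0.5486)/2.2440 = -2.1445

-2.14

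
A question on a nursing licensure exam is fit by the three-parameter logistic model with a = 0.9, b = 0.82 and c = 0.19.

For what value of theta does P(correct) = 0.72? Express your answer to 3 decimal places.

1.529

P(theta) = c + (1 − c) · 1 / (1 + exp(−a(theta − b)))
Remove guessing floor: (0.72 − 0.19)/(1 − 0.19) = 0.6543
logit = ln(0.6543/0.3457) = 0.6381
theta = b + logit/(a) = 0.82 + 0.6381/0.9000 = 1.5290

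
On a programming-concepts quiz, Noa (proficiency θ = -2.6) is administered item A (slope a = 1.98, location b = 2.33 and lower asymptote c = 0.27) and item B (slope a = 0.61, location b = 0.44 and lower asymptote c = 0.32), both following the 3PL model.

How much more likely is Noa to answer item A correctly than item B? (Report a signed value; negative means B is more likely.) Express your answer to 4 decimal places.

-0.1420

P(θ) = c + (1 − c) · 1 / (1 + exp(−a(θ − b)))
P_A = 0.2700
P_B = 0.4120
P_A − P_B = -0.1420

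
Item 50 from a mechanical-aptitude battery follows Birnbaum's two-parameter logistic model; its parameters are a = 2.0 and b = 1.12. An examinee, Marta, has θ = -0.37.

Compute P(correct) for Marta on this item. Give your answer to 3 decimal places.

0.048

P(θ) = 1 / (1 + exp(−a(θ − b)))
Exponent: 2.0 × (-0.37 − 1.12) = -2.9800
1/(1 + e^{2.9800}) = 0.0483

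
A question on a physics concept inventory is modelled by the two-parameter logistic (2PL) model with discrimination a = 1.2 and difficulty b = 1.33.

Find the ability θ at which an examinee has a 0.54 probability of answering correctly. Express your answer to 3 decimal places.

1.464

P(θ) = 1 / (1 + exp(−a(θ − b)))
logit = ln(0.5400/0.4600) = 0.1603
θ = b + logit/(a) = 1.33 + 0.1603/1.2000 = 1.4636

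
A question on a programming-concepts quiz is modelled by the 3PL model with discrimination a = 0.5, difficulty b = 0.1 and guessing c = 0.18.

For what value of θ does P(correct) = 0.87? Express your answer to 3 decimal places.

3.438

P(θ) = c + (1 − c) · 1 / (1 + exp(−a(θ − b)))
Remove guessing floor: (0.87 − 0.18)/(1 − 0.18) = 0.8415
logit = ln(0.8415/0.1585) = 1.6692
θ = b + logit/(a) = 0.1 + 1.6692/0.5000 = 3.4383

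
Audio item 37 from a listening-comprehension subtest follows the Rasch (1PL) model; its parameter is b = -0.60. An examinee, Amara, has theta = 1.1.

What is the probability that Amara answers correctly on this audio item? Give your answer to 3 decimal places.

P(theta) = 1 / (1 + exp(−(theta − b)))
Exponent: (1.1 − (-0.60)) = 1.7000
1/(1 + e^{-1.7000}) = 0.8455
P = 0.8455

0.846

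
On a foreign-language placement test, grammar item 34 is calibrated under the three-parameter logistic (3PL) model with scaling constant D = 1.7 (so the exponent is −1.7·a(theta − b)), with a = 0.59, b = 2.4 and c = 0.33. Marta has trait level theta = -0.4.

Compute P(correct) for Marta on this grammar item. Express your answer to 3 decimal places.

P(theta) = c + (1 − c) · 1 / (1 + exp(−D·a(theta − b)))
Exponent: 1.7 × 0.59 × (-0.4 − 2.4) = -2.8084
1/(1 + e^{2.8084}) = 0.0569
P = 0.33 + 0.67 × 0.0569 = 0.3681

0.368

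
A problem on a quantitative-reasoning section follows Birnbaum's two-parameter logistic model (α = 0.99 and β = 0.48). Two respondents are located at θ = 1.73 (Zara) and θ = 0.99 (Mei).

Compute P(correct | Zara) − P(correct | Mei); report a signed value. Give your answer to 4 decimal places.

P(θ) = 1 / (1 + exp(−α(θ − β)))
P(Zara) = 0.7751  [exponent 1.2375]
P(Mei) = 0.6236  [exponent 0.5049]
Difference = 0.7751 − 0.6236 = 0.1515

0.1515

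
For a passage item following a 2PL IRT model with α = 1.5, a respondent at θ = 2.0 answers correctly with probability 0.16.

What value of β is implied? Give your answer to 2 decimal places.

P(θ) = 1 / (1 + exp(−α(θ − β)))
logit(0.16) = ln(0.16/0.84) = -1.6582
β = θ − logit/(α) = 2.0 − (-1.6582)/1.5000 = 3.1055

3.11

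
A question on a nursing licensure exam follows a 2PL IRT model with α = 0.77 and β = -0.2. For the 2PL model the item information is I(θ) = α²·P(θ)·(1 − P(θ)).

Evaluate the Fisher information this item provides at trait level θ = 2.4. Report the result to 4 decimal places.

0.0622

P = 1/(1+e^{-2.0020}) = 0.8810
P(1−P) = 0.8810 × 0.1190 = 0.1048
I = α² × P(1−P) = 0.77² × 0.1048 = 0.06216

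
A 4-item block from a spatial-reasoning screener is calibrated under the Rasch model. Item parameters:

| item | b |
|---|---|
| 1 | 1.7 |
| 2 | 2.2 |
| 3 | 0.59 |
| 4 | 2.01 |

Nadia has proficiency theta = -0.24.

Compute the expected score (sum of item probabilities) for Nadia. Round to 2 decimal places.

0.60

P(theta) = 1 / (1 + exp(−(theta − b)))
P_1 = 1/(1+e^{1.9400}) = 0.1256
P_2 = 1/(1+e^{2.4400}) = 0.0802
P_3 = 1/(1+e^{0.8300}) = 0.3036
P_4 = 1/(1+e^{2.2500}) = 0.0953
E[score] = 0.1256 + 0.0802 + 0.3036 + 0.0953 = 0.6048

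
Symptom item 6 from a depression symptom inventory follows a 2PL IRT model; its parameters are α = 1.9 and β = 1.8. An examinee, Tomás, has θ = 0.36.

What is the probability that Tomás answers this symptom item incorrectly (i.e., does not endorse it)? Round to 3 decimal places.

0.939

P(θ) = 1 / (1 + exp(−α(θ − β)))
Exponent: 1.9 × (0.36 − 1.8) = -2.7360
1/(1 + e^{2.7360}) = 0.0609
P(incorrect) = 1 − 0.0609 = 0.9391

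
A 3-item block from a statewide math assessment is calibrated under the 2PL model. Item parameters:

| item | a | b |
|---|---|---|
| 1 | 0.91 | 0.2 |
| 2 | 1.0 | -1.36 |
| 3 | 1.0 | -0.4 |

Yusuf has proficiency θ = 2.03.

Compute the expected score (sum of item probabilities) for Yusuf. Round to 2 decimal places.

2.73

P(θ) = 1 / (1 + exp(−a(θ − b)))
P_1 = 1/(1+e^{-1.6653}) = 0.8409
P_2 = 1/(1+e^{-3.3900}) = 0.9674
P_3 = 1/(1+e^{-2.4300}) = 0.9191
E[score] = 0.8409 + 0.9674 + 0.9191 = 2.7274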